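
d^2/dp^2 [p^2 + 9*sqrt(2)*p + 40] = 2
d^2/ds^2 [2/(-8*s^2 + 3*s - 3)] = 4*(64*s^2 - 24*s - (16*s - 3)^2 + 24)/(8*s^2 - 3*s + 3)^3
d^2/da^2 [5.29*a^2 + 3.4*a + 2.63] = 10.5800000000000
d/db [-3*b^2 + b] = 1 - 6*b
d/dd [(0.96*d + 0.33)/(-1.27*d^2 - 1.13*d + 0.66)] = (1.2192*d^2 + 0.8382*d + 1.0065)/(1.6129*d^4 + 2.8702*d^3 - 0.3995*d^2 - 1.4916*d + 0.4356)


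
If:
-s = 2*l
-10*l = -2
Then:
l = 1/5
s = -2/5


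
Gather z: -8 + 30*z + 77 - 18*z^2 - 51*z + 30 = -18*z^2 - 21*z + 99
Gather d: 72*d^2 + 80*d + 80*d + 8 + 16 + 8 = 72*d^2 + 160*d + 32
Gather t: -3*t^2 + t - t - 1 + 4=3 - 3*t^2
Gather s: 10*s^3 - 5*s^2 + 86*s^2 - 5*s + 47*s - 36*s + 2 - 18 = 10*s^3 + 81*s^2 + 6*s - 16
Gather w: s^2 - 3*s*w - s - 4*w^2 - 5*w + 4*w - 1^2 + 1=s^2 - s - 4*w^2 + w*(-3*s - 1)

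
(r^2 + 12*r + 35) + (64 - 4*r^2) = -3*r^2 + 12*r + 99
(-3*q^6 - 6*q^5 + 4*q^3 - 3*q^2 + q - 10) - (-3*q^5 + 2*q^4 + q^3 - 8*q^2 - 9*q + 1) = -3*q^6 - 3*q^5 - 2*q^4 + 3*q^3 + 5*q^2 + 10*q - 11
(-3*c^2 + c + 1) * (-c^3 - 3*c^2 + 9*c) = 3*c^5 + 8*c^4 - 31*c^3 + 6*c^2 + 9*c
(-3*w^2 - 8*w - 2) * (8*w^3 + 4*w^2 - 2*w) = -24*w^5 - 76*w^4 - 42*w^3 + 8*w^2 + 4*w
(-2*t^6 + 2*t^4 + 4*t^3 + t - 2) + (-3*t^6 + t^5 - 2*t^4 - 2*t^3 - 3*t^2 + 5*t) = -5*t^6 + t^5 + 2*t^3 - 3*t^2 + 6*t - 2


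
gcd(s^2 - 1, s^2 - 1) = s^2 - 1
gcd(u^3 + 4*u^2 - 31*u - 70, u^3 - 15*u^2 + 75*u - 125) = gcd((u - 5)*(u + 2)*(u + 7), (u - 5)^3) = u - 5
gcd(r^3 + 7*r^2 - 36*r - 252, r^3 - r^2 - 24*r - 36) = r - 6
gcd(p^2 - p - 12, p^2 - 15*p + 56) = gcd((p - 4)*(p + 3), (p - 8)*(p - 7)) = 1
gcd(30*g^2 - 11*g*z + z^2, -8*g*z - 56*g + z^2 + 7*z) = 1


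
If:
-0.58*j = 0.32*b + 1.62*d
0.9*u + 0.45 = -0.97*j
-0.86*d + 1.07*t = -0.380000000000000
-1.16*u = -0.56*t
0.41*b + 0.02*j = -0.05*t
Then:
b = 0.05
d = 0.11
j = -0.35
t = -0.26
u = -0.13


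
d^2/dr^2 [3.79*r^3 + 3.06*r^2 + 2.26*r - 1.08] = 22.74*r + 6.12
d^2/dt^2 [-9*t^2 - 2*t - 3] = -18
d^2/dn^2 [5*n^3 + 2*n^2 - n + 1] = 30*n + 4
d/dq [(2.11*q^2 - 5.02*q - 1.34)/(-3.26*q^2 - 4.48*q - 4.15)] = (-25.818*q^2 - 26.2498*q + 14.8298)/(10.6276*q^4 + 29.2096*q^3 + 47.1284*q^2 + 37.184*q + 17.2225)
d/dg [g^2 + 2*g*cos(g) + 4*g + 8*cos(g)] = -2*g*sin(g) + 2*g - 8*sin(g) + 2*cos(g) + 4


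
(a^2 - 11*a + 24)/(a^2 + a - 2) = (a^2 - 11*a + 24)/(a^2 + a - 2)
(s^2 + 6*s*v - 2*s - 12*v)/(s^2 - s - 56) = (-s^2 - 6*s*v + 2*s + 12*v)/(-s^2 + s + 56)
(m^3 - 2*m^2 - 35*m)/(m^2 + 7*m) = (m^2 - 2*m - 35)/(m + 7)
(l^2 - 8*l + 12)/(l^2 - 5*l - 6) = (l - 2)/(l + 1)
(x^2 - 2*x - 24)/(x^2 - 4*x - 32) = (x - 6)/(x - 8)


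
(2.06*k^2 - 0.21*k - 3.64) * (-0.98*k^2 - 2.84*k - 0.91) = -2.0188*k^4 - 5.6446*k^3 + 2.289*k^2 + 10.5287*k + 3.3124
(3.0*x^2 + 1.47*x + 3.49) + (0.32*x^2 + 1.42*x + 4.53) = 3.32*x^2 + 2.89*x + 8.02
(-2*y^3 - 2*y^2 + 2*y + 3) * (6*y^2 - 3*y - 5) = -12*y^5 - 6*y^4 + 28*y^3 + 22*y^2 - 19*y - 15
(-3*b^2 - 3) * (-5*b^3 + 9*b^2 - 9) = 15*b^5 - 27*b^4 + 15*b^3 + 27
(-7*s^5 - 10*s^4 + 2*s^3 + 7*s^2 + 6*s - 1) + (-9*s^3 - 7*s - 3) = -7*s^5 - 10*s^4 - 7*s^3 + 7*s^2 - s - 4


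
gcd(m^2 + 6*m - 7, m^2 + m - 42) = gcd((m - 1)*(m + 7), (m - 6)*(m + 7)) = m + 7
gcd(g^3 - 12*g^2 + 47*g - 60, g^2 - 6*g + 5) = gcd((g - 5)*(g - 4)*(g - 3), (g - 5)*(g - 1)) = g - 5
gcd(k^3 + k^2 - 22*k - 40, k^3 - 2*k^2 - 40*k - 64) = k^2 + 6*k + 8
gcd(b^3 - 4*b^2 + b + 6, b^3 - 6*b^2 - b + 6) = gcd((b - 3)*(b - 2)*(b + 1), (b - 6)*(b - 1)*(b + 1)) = b + 1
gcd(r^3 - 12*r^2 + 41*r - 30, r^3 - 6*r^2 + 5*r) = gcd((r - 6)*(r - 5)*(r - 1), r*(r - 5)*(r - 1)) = r^2 - 6*r + 5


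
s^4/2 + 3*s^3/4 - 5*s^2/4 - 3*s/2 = s*(s/2 + 1/2)*(s - 3/2)*(s + 2)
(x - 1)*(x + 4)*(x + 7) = x^3 + 10*x^2 + 17*x - 28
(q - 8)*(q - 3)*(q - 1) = q^3 - 12*q^2 + 35*q - 24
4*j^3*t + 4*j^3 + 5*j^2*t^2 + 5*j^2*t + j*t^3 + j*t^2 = (j + t)*(4*j + t)*(j*t + j)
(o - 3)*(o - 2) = o^2 - 5*o + 6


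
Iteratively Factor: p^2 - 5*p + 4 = (p - 4)*(p - 1)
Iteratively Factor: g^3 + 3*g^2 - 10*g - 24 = (g + 2)*(g^2 + g - 12) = (g - 3)*(g + 2)*(g + 4)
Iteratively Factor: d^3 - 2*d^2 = (d)*(d^2 - 2*d) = d*(d - 2)*(d)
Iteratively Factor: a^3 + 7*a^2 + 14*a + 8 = (a + 2)*(a^2 + 5*a + 4) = (a + 2)*(a + 4)*(a + 1)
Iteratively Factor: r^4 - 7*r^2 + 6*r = (r - 2)*(r^3 + 2*r^2 - 3*r) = r*(r - 2)*(r^2 + 2*r - 3) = r*(r - 2)*(r + 3)*(r - 1)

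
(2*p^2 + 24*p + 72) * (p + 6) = 2*p^3 + 36*p^2 + 216*p + 432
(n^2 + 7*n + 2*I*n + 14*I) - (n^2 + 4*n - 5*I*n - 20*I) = 3*n + 7*I*n + 34*I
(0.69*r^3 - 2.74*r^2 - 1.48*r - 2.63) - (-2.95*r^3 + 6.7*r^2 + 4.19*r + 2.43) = 3.64*r^3 - 9.44*r^2 - 5.67*r - 5.06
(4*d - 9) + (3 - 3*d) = d - 6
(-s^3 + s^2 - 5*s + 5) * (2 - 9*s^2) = 9*s^5 - 9*s^4 + 43*s^3 - 43*s^2 - 10*s + 10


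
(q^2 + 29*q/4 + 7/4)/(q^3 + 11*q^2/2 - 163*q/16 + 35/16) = 4*(4*q + 1)/(16*q^2 - 24*q + 5)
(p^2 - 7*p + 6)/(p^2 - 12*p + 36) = (p - 1)/(p - 6)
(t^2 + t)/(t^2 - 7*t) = (t + 1)/(t - 7)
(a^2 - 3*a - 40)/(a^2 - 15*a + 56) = (a + 5)/(a - 7)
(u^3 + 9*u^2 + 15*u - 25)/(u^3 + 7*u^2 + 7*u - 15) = (u + 5)/(u + 3)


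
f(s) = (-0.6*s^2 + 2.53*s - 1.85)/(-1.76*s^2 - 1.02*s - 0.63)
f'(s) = (2.53 - 1.2*s)/(-1.76*s^2 - 1.02*s - 0.63) + (3.52*s + 1.02)*(-0.6*s^2 + 2.53*s - 1.85)/(-1.76*s^2 - 1.02*s - 0.63)^2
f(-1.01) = 3.60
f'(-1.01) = 3.85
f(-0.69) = 5.08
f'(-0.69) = 4.97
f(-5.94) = 0.67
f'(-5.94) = 0.07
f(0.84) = 0.05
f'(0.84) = -0.64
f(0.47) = 0.53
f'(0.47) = -2.26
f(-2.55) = 1.29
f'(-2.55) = 0.49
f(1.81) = -0.09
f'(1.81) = 0.04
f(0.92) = 0.01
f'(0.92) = -0.48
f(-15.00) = 0.46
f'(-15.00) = 0.01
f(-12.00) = 0.49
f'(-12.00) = 0.01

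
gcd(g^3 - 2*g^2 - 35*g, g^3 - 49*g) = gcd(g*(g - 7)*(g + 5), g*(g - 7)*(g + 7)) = g^2 - 7*g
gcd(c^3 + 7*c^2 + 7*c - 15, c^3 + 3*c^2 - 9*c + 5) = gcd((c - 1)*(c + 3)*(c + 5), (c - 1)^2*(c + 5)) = c^2 + 4*c - 5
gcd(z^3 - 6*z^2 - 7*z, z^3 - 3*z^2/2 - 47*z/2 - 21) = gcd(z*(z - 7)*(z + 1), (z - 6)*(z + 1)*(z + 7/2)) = z + 1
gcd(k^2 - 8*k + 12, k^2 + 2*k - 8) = k - 2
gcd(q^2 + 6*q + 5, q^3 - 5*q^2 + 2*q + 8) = q + 1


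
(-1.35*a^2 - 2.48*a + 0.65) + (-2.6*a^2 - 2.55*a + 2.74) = -3.95*a^2 - 5.03*a + 3.39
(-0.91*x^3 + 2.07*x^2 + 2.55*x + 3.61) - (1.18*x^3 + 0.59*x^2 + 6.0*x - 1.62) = -2.09*x^3 + 1.48*x^2 - 3.45*x + 5.23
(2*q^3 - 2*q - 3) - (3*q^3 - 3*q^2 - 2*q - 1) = -q^3 + 3*q^2 - 2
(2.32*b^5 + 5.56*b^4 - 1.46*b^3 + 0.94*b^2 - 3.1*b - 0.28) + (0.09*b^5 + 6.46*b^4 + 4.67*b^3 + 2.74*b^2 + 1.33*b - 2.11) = 2.41*b^5 + 12.02*b^4 + 3.21*b^3 + 3.68*b^2 - 1.77*b - 2.39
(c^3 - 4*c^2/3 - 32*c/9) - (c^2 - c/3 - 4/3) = c^3 - 7*c^2/3 - 29*c/9 + 4/3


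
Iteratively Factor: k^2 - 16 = (k - 4)*(k + 4)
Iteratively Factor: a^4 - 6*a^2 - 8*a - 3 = (a - 3)*(a^3 + 3*a^2 + 3*a + 1) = (a - 3)*(a + 1)*(a^2 + 2*a + 1) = (a - 3)*(a + 1)^2*(a + 1)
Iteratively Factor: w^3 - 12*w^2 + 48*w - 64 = (w - 4)*(w^2 - 8*w + 16) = (w - 4)^2*(w - 4)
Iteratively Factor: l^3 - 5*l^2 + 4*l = (l - 4)*(l^2 - l) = (l - 4)*(l - 1)*(l)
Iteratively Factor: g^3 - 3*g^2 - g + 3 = (g - 1)*(g^2 - 2*g - 3) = (g - 1)*(g + 1)*(g - 3)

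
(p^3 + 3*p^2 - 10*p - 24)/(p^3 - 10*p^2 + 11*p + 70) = (p^2 + p - 12)/(p^2 - 12*p + 35)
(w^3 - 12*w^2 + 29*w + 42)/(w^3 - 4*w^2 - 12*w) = (w^2 - 6*w - 7)/(w*(w + 2))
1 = 1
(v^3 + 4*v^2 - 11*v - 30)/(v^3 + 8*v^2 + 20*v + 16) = (v^2 + 2*v - 15)/(v^2 + 6*v + 8)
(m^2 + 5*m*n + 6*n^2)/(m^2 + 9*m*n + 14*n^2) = (m + 3*n)/(m + 7*n)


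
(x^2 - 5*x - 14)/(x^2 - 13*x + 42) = (x + 2)/(x - 6)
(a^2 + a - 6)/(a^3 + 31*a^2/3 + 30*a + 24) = 3*(a - 2)/(3*a^2 + 22*a + 24)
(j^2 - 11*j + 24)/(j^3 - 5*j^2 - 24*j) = (j - 3)/(j*(j + 3))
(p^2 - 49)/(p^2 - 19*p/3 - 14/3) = 3*(p + 7)/(3*p + 2)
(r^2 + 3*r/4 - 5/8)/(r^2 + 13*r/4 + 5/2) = (r - 1/2)/(r + 2)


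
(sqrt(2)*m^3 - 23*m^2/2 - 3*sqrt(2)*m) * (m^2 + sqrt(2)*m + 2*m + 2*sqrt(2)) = sqrt(2)*m^5 - 19*m^4/2 + 2*sqrt(2)*m^4 - 29*sqrt(2)*m^3/2 - 19*m^3 - 29*sqrt(2)*m^2 - 6*m^2 - 12*m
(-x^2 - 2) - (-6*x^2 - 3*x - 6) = 5*x^2 + 3*x + 4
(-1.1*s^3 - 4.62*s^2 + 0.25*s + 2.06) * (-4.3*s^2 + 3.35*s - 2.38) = 4.73*s^5 + 16.181*s^4 - 13.934*s^3 + 2.9751*s^2 + 6.306*s - 4.9028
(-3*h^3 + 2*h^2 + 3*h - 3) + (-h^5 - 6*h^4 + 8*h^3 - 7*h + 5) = -h^5 - 6*h^4 + 5*h^3 + 2*h^2 - 4*h + 2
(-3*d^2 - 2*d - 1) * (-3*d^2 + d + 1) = 9*d^4 + 3*d^3 - 2*d^2 - 3*d - 1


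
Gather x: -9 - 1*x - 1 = -x - 10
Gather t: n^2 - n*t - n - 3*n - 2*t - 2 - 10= n^2 - 4*n + t*(-n - 2) - 12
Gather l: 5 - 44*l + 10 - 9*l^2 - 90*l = -9*l^2 - 134*l + 15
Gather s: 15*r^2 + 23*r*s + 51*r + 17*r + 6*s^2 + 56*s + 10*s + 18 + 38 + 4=15*r^2 + 68*r + 6*s^2 + s*(23*r + 66) + 60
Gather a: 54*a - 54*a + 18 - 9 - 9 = 0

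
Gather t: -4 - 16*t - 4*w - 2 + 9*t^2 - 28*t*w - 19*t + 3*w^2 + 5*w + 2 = 9*t^2 + t*(-28*w - 35) + 3*w^2 + w - 4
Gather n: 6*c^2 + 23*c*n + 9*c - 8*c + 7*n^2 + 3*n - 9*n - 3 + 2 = 6*c^2 + c + 7*n^2 + n*(23*c - 6) - 1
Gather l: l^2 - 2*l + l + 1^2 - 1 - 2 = l^2 - l - 2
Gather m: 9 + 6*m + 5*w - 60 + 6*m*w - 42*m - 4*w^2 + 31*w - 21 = m*(6*w - 36) - 4*w^2 + 36*w - 72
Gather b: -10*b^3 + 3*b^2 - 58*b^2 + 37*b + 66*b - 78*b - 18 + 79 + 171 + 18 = -10*b^3 - 55*b^2 + 25*b + 250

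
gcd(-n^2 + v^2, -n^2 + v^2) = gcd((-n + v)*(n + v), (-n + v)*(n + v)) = -n^2 + v^2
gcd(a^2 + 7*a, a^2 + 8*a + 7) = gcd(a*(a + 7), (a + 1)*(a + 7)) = a + 7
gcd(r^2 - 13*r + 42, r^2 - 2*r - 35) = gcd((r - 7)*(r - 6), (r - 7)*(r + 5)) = r - 7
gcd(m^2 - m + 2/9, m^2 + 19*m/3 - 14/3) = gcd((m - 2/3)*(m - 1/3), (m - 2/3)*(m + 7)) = m - 2/3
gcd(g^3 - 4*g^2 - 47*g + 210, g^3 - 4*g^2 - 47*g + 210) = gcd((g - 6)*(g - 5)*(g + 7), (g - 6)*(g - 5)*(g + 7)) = g^3 - 4*g^2 - 47*g + 210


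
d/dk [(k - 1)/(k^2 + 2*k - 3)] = -1/(k^2 + 6*k + 9)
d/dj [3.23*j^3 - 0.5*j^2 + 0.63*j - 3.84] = 9.69*j^2 - 1.0*j + 0.63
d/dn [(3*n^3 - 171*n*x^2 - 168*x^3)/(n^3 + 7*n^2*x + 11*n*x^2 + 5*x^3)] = 3*x*(7*n^2 + 122*n*x + 331*x^2)/(n^4 + 12*n^3*x + 46*n^2*x^2 + 60*n*x^3 + 25*x^4)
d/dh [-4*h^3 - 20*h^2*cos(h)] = 4*h*(5*h*sin(h) - 3*h - 10*cos(h))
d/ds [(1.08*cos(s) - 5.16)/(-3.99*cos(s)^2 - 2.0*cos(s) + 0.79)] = (-4.3092*cos(s)^2 + 41.1768*cos(s) + 9.4668)*sin(s)/(15.9201*cos(s)^4 + 15.96*cos(s)^3 - 2.3042*cos(s)^2 - 3.16*cos(s) + 0.6241)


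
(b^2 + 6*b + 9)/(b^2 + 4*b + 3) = (b + 3)/(b + 1)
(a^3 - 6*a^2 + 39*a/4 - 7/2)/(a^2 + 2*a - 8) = (a^2 - 4*a + 7/4)/(a + 4)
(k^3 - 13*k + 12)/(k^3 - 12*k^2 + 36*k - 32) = (k^3 - 13*k + 12)/(k^3 - 12*k^2 + 36*k - 32)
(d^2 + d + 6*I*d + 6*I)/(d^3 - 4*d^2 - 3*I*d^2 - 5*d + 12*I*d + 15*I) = (d + 6*I)/(d^2 - d*(5 + 3*I) + 15*I)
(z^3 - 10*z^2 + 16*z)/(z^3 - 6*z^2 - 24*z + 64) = z/(z + 4)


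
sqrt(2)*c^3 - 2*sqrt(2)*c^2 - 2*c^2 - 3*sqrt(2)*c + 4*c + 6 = (c - 3)*(c - sqrt(2))*(sqrt(2)*c + sqrt(2))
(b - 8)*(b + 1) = b^2 - 7*b - 8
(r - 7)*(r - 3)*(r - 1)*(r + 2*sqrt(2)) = r^4 - 11*r^3 + 2*sqrt(2)*r^3 - 22*sqrt(2)*r^2 + 31*r^2 - 21*r + 62*sqrt(2)*r - 42*sqrt(2)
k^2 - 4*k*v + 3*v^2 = (k - 3*v)*(k - v)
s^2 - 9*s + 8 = (s - 8)*(s - 1)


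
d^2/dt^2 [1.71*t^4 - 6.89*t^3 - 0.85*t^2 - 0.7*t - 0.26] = 20.52*t^2 - 41.34*t - 1.7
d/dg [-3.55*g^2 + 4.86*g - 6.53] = 4.86 - 7.1*g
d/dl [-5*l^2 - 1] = -10*l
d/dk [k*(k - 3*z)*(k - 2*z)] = 3*k^2 - 10*k*z + 6*z^2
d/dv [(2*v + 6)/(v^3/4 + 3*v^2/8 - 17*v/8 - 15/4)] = 16*(-4*v^3 - 21*v^2 - 18*v + 21)/(4*v^6 + 12*v^5 - 59*v^4 - 222*v^3 + 109*v^2 + 1020*v + 900)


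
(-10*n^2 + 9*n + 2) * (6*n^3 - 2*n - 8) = -60*n^5 + 54*n^4 + 32*n^3 + 62*n^2 - 76*n - 16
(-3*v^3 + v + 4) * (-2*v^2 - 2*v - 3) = 6*v^5 + 6*v^4 + 7*v^3 - 10*v^2 - 11*v - 12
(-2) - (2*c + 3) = -2*c - 5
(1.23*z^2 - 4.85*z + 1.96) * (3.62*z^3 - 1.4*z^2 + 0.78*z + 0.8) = 4.4526*z^5 - 19.279*z^4 + 14.8446*z^3 - 5.543*z^2 - 2.3512*z + 1.568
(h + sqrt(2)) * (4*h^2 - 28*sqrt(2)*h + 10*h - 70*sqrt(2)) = 4*h^3 - 24*sqrt(2)*h^2 + 10*h^2 - 60*sqrt(2)*h - 56*h - 140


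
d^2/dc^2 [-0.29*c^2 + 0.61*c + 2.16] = -0.580000000000000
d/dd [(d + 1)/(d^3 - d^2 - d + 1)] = -2/(d^3 - 3*d^2 + 3*d - 1)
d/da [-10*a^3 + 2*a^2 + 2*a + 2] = -30*a^2 + 4*a + 2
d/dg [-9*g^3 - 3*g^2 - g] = -27*g^2 - 6*g - 1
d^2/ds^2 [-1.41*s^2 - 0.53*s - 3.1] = -2.82000000000000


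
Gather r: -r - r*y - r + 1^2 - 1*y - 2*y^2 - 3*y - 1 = r*(-y - 2) - 2*y^2 - 4*y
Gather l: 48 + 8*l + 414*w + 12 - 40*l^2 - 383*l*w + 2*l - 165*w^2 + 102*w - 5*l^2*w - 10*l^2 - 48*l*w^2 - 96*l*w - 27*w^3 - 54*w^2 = l^2*(-5*w - 50) + l*(-48*w^2 - 479*w + 10) - 27*w^3 - 219*w^2 + 516*w + 60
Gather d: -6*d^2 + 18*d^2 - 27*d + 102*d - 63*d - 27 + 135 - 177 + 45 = 12*d^2 + 12*d - 24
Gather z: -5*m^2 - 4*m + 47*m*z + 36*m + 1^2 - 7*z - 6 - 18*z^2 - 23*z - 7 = -5*m^2 + 32*m - 18*z^2 + z*(47*m - 30) - 12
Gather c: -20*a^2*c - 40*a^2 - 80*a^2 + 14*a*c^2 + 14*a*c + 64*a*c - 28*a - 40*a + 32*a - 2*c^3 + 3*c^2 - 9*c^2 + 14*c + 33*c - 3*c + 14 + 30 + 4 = -120*a^2 - 36*a - 2*c^3 + c^2*(14*a - 6) + c*(-20*a^2 + 78*a + 44) + 48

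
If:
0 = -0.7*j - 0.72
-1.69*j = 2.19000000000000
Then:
No Solution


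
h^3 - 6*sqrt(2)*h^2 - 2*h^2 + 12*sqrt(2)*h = h*(h - 2)*(h - 6*sqrt(2))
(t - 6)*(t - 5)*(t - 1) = t^3 - 12*t^2 + 41*t - 30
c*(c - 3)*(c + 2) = c^3 - c^2 - 6*c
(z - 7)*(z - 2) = z^2 - 9*z + 14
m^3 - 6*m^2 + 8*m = m*(m - 4)*(m - 2)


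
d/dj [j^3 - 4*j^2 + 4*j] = 3*j^2 - 8*j + 4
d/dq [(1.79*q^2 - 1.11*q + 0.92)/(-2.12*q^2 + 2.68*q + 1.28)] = (2.444*q^2 + 8.4832*q - 3.8864)/(4.4944*q^4 - 11.3632*q^3 + 1.7552*q^2 + 6.8608*q + 1.6384)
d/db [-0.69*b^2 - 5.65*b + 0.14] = -1.38*b - 5.65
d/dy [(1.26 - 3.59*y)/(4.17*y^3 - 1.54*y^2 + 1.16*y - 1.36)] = (29.9406*y^3 - 21.2912*y^2 + 3.8808*y + 3.4208)/(17.3889*y^6 - 12.8436*y^5 + 12.046*y^4 - 14.9152*y^3 + 5.5344*y^2 - 3.1552*y + 1.8496)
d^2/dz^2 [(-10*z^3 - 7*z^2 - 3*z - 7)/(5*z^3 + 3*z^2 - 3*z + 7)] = 2*(-25*z^6 - 675*z^5 + 600*z^4 + 860*z^3 + 1827*z^2 - 357*z - 322)/(125*z^9 + 225*z^8 - 90*z^7 + 282*z^6 + 684*z^5 - 360*z^4 + 330*z^3 + 630*z^2 - 441*z + 343)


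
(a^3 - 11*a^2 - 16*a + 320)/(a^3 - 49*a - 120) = (a - 8)/(a + 3)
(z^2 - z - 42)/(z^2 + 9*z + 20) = (z^2 - z - 42)/(z^2 + 9*z + 20)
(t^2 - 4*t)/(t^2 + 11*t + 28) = t*(t - 4)/(t^2 + 11*t + 28)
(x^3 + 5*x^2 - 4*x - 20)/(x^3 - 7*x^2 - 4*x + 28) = (x + 5)/(x - 7)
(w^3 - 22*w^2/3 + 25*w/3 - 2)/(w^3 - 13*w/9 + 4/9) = 3*(w - 6)/(3*w + 4)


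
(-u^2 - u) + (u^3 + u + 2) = u^3 - u^2 + 2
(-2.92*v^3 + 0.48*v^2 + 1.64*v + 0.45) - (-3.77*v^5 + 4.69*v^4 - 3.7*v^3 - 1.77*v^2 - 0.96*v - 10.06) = 3.77*v^5 - 4.69*v^4 + 0.78*v^3 + 2.25*v^2 + 2.6*v + 10.51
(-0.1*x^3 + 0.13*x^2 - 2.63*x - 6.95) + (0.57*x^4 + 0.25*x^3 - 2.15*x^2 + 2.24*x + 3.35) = 0.57*x^4 + 0.15*x^3 - 2.02*x^2 - 0.39*x - 3.6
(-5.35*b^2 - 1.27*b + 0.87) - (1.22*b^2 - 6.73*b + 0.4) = -6.57*b^2 + 5.46*b + 0.47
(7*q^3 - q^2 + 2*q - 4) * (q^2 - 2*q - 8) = 7*q^5 - 15*q^4 - 52*q^3 - 8*q + 32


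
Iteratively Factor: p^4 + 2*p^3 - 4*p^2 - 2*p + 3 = (p - 1)*(p^3 + 3*p^2 - p - 3) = (p - 1)^2*(p^2 + 4*p + 3) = (p - 1)^2*(p + 3)*(p + 1)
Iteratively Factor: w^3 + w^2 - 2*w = (w - 1)*(w^2 + 2*w) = w*(w - 1)*(w + 2)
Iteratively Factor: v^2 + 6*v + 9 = (v + 3)*(v + 3)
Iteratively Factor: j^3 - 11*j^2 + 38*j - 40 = (j - 5)*(j^2 - 6*j + 8) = (j - 5)*(j - 2)*(j - 4)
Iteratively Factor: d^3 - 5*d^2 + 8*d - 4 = (d - 2)*(d^2 - 3*d + 2) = (d - 2)^2*(d - 1)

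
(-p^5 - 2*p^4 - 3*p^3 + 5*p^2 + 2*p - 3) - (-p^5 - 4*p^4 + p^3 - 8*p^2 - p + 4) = 2*p^4 - 4*p^3 + 13*p^2 + 3*p - 7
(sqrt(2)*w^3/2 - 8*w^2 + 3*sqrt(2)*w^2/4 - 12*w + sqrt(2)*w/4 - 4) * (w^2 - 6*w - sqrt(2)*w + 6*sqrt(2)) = sqrt(2)*w^5/2 - 9*w^4 - 9*sqrt(2)*w^4/4 + 15*sqrt(2)*w^3/4 + 81*w^3/2 - 75*sqrt(2)*w^2/2 + 153*w^2/2 - 68*sqrt(2)*w + 27*w - 24*sqrt(2)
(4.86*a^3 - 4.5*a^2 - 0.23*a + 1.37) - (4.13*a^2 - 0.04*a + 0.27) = 4.86*a^3 - 8.63*a^2 - 0.19*a + 1.1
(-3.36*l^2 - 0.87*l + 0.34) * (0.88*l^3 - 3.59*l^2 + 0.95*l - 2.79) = -2.9568*l^5 + 11.2968*l^4 + 0.2305*l^3 + 7.3273*l^2 + 2.7503*l - 0.9486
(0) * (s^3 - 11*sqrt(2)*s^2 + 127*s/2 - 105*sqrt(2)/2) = 0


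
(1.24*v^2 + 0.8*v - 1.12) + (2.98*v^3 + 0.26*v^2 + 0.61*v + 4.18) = 2.98*v^3 + 1.5*v^2 + 1.41*v + 3.06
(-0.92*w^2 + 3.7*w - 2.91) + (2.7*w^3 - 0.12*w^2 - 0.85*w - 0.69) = 2.7*w^3 - 1.04*w^2 + 2.85*w - 3.6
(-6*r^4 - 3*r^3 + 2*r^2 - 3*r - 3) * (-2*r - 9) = 12*r^5 + 60*r^4 + 23*r^3 - 12*r^2 + 33*r + 27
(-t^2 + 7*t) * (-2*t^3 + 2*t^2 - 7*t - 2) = 2*t^5 - 16*t^4 + 21*t^3 - 47*t^2 - 14*t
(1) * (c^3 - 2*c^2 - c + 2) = c^3 - 2*c^2 - c + 2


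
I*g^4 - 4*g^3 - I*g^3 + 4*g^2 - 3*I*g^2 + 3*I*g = g*(g + I)*(g + 3*I)*(I*g - I)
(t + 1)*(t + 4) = t^2 + 5*t + 4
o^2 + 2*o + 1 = (o + 1)^2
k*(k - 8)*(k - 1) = k^3 - 9*k^2 + 8*k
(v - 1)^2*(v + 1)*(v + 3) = v^4 + 2*v^3 - 4*v^2 - 2*v + 3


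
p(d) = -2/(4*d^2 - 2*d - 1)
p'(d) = -2*(2 - 8*d)/(4*d^2 - 2*d - 1)^2 = 4*(4*d - 1)/(-4*d^2 + 2*d + 1)^2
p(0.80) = 50.00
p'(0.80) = 5500.00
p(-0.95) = -0.44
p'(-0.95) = -0.94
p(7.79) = -0.01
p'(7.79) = 0.00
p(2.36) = -0.12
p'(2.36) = 0.12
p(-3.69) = -0.03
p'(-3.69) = -0.02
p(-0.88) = -0.52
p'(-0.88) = -1.21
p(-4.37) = -0.02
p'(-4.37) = -0.01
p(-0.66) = -0.97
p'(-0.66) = -3.42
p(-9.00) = -0.00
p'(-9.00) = 0.00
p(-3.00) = -0.05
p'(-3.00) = -0.03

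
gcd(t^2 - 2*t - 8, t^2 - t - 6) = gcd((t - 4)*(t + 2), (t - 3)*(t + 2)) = t + 2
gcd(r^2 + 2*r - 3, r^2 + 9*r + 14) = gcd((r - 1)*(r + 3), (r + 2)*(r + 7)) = 1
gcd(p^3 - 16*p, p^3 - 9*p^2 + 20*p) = p^2 - 4*p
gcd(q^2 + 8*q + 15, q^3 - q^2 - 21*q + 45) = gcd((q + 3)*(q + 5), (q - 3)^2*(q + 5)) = q + 5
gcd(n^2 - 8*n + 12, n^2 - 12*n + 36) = n - 6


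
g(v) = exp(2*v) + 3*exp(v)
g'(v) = 2*exp(2*v) + 3*exp(v)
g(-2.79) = 0.19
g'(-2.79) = 0.19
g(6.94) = 1069712.63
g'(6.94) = 2136326.94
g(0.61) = 8.91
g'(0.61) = 12.30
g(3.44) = 1066.19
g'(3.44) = 2038.81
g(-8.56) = 0.00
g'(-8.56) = 0.00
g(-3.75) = 0.07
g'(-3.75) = 0.07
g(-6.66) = 0.00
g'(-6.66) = 0.00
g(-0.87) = 1.43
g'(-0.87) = 1.61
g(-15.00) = 0.00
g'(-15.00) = 0.00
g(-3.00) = 0.15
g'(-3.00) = 0.15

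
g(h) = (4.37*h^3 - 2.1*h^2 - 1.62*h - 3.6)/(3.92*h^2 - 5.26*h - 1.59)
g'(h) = (5.26 - 7.84*h)*(4.37*h^3 - 2.1*h^2 - 1.62*h - 3.6)/(3.92*h^2 - 5.26*h - 1.59)^2 + (13.11*h^2 - 4.2*h - 1.62)/(3.92*h^2 - 5.26*h - 1.59)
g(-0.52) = -1.79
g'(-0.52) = -5.70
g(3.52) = 5.45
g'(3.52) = 0.85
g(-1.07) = -1.13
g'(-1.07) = 0.29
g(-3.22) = -2.97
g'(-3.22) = 1.02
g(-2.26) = -2.02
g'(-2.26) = 0.94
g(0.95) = 1.08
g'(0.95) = -1.27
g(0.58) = 1.32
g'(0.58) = -0.39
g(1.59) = -140.61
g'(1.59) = -24002.01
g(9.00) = 11.16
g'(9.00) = 1.09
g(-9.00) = -9.21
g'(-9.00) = 1.10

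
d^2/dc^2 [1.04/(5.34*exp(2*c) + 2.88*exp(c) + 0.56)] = (1.04*(10.68*exp(c) + 2.88)*(21.36*exp(c) + 5.76)*exp(c) - (22.2144*exp(c) + 2.9952)*(5.34*exp(2*c) + 2.88*exp(c) + 0.56))*exp(c)/(5.34*exp(2*c) + 2.88*exp(c) + 0.56)^3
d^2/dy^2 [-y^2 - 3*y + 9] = -2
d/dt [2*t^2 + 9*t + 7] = 4*t + 9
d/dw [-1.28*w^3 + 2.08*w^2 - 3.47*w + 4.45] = -3.84*w^2 + 4.16*w - 3.47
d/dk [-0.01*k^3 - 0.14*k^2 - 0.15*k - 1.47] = -0.03*k^2 - 0.28*k - 0.15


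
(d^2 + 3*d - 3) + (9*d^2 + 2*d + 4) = 10*d^2 + 5*d + 1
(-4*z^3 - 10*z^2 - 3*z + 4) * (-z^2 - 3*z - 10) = 4*z^5 + 22*z^4 + 73*z^3 + 105*z^2 + 18*z - 40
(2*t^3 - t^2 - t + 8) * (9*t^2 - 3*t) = 18*t^5 - 15*t^4 - 6*t^3 + 75*t^2 - 24*t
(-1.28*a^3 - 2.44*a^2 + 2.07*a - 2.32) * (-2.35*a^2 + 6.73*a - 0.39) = 3.008*a^5 - 2.8804*a^4 - 20.7865*a^3 + 20.3347*a^2 - 16.4209*a + 0.9048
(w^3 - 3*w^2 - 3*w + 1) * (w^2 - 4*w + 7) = w^5 - 7*w^4 + 16*w^3 - 8*w^2 - 25*w + 7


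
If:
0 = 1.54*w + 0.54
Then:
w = -0.35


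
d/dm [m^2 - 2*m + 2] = 2*m - 2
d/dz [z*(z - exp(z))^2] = (z - exp(z))*(2*z*(1 - exp(z)) + z - exp(z))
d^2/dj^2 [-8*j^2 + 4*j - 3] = -16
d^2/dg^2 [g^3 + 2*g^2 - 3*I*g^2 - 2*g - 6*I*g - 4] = 6*g + 4 - 6*I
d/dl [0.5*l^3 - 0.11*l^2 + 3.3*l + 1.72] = 1.5*l^2 - 0.22*l + 3.3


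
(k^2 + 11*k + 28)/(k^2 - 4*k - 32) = (k + 7)/(k - 8)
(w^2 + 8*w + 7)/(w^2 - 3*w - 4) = (w + 7)/(w - 4)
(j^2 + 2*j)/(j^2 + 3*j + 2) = j/(j + 1)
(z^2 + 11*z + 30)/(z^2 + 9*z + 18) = (z + 5)/(z + 3)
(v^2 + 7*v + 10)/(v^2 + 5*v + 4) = (v^2 + 7*v + 10)/(v^2 + 5*v + 4)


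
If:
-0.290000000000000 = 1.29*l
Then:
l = -0.22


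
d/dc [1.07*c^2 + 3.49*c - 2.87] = 2.14*c + 3.49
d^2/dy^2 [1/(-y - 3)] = -2/(y + 3)^3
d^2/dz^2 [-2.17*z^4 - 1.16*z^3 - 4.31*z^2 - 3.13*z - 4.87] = -26.04*z^2 - 6.96*z - 8.62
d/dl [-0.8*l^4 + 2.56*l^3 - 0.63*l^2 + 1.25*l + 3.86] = -3.2*l^3 + 7.68*l^2 - 1.26*l + 1.25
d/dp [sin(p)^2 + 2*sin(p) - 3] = 2*(sin(p) + 1)*cos(p)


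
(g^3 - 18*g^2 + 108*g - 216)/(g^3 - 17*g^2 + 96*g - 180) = (g - 6)/(g - 5)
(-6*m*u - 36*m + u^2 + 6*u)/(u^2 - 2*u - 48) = (-6*m + u)/(u - 8)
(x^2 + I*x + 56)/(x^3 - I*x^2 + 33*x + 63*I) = (x + 8*I)/(x^2 + 6*I*x - 9)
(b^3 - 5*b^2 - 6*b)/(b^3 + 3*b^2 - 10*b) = (b^2 - 5*b - 6)/(b^2 + 3*b - 10)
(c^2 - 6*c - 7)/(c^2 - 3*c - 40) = (-c^2 + 6*c + 7)/(-c^2 + 3*c + 40)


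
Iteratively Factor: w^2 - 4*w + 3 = (w - 3)*(w - 1)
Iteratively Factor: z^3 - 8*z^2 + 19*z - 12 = (z - 4)*(z^2 - 4*z + 3) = (z - 4)*(z - 1)*(z - 3)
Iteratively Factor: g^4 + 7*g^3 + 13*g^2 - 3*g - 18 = (g + 2)*(g^3 + 5*g^2 + 3*g - 9) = (g + 2)*(g + 3)*(g^2 + 2*g - 3) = (g + 2)*(g + 3)^2*(g - 1)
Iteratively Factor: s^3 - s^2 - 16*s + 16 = (s - 4)*(s^2 + 3*s - 4) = (s - 4)*(s + 4)*(s - 1)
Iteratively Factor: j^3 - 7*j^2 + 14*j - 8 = (j - 2)*(j^2 - 5*j + 4) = (j - 2)*(j - 1)*(j - 4)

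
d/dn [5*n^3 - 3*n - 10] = 15*n^2 - 3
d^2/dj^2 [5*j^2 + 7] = 10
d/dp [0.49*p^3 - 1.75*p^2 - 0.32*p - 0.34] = 1.47*p^2 - 3.5*p - 0.32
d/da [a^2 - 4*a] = 2*a - 4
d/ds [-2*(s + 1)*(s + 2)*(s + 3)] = -6*s^2 - 24*s - 22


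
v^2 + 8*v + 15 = (v + 3)*(v + 5)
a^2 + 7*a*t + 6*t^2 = (a + t)*(a + 6*t)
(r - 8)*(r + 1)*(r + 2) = r^3 - 5*r^2 - 22*r - 16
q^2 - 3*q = q*(q - 3)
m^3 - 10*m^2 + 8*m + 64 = (m - 8)*(m - 4)*(m + 2)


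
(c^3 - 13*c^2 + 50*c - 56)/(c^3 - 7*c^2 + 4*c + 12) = (c^2 - 11*c + 28)/(c^2 - 5*c - 6)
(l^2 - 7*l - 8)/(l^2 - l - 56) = (l + 1)/(l + 7)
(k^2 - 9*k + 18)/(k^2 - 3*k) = (k - 6)/k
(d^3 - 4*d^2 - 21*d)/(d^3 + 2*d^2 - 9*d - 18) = d*(d - 7)/(d^2 - d - 6)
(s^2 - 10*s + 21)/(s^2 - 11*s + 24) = (s - 7)/(s - 8)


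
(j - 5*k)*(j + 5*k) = j^2 - 25*k^2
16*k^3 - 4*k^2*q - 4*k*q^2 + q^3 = (-4*k + q)*(-2*k + q)*(2*k + q)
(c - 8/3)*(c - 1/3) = c^2 - 3*c + 8/9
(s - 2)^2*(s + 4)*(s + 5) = s^4 + 5*s^3 - 12*s^2 - 44*s + 80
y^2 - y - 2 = (y - 2)*(y + 1)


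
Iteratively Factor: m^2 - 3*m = (m - 3)*(m)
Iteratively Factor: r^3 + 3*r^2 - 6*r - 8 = (r + 4)*(r^2 - r - 2) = (r - 2)*(r + 4)*(r + 1)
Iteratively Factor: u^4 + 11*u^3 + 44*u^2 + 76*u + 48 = (u + 2)*(u^3 + 9*u^2 + 26*u + 24) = (u + 2)^2*(u^2 + 7*u + 12) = (u + 2)^2*(u + 4)*(u + 3)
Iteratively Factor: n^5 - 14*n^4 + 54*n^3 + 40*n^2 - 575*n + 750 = (n + 3)*(n^4 - 17*n^3 + 105*n^2 - 275*n + 250) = (n - 5)*(n + 3)*(n^3 - 12*n^2 + 45*n - 50) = (n - 5)^2*(n + 3)*(n^2 - 7*n + 10) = (n - 5)^2*(n - 2)*(n + 3)*(n - 5)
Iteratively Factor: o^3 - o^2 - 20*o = (o + 4)*(o^2 - 5*o) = o*(o + 4)*(o - 5)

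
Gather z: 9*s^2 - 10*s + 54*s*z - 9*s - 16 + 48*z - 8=9*s^2 - 19*s + z*(54*s + 48) - 24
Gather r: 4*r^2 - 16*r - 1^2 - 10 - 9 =4*r^2 - 16*r - 20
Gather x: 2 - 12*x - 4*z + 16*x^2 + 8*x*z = 16*x^2 + x*(8*z - 12) - 4*z + 2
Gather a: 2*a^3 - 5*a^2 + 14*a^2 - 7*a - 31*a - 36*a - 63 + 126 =2*a^3 + 9*a^2 - 74*a + 63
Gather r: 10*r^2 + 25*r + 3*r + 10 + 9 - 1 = 10*r^2 + 28*r + 18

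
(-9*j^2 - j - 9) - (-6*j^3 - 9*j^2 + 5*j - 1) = 6*j^3 - 6*j - 8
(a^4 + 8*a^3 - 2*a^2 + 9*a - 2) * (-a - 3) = -a^5 - 11*a^4 - 22*a^3 - 3*a^2 - 25*a + 6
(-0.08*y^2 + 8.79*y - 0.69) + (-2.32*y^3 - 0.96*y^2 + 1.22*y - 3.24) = -2.32*y^3 - 1.04*y^2 + 10.01*y - 3.93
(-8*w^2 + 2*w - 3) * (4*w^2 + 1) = -32*w^4 + 8*w^3 - 20*w^2 + 2*w - 3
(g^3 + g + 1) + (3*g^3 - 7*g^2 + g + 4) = 4*g^3 - 7*g^2 + 2*g + 5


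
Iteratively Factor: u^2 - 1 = (u + 1)*(u - 1)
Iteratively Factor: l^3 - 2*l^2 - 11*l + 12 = (l - 1)*(l^2 - l - 12) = (l - 1)*(l + 3)*(l - 4)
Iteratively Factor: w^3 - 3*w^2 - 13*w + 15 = (w + 3)*(w^2 - 6*w + 5) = (w - 5)*(w + 3)*(w - 1)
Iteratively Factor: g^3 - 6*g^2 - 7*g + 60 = (g + 3)*(g^2 - 9*g + 20) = (g - 5)*(g + 3)*(g - 4)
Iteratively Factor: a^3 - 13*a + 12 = (a - 1)*(a^2 + a - 12) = (a - 1)*(a + 4)*(a - 3)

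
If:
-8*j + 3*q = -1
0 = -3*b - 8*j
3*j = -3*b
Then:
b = 0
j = 0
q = -1/3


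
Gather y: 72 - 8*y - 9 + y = 63 - 7*y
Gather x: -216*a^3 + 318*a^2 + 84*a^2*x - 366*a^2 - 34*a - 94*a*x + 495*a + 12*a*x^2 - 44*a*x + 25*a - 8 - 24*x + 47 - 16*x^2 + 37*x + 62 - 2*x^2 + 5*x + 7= -216*a^3 - 48*a^2 + 486*a + x^2*(12*a - 18) + x*(84*a^2 - 138*a + 18) + 108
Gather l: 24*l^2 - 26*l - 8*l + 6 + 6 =24*l^2 - 34*l + 12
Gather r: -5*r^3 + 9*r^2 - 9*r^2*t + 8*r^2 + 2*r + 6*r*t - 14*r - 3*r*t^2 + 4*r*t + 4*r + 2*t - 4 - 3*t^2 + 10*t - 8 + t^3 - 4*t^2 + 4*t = -5*r^3 + r^2*(17 - 9*t) + r*(-3*t^2 + 10*t - 8) + t^3 - 7*t^2 + 16*t - 12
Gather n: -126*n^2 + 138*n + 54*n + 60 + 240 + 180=-126*n^2 + 192*n + 480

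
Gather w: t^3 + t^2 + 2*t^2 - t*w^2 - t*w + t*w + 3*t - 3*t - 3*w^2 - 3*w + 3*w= t^3 + 3*t^2 + w^2*(-t - 3)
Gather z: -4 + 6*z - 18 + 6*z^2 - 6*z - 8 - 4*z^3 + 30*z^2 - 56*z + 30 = -4*z^3 + 36*z^2 - 56*z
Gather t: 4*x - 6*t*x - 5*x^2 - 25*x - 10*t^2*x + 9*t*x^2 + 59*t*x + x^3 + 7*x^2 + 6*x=-10*t^2*x + t*(9*x^2 + 53*x) + x^3 + 2*x^2 - 15*x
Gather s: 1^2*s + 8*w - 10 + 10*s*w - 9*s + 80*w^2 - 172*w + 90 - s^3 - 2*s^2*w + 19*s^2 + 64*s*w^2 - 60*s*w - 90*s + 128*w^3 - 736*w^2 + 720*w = -s^3 + s^2*(19 - 2*w) + s*(64*w^2 - 50*w - 98) + 128*w^3 - 656*w^2 + 556*w + 80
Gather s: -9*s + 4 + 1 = 5 - 9*s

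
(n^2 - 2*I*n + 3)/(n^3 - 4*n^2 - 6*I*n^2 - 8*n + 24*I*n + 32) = (n^2 - 2*I*n + 3)/(n^3 + n^2*(-4 - 6*I) + n*(-8 + 24*I) + 32)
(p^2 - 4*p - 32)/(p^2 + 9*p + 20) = (p - 8)/(p + 5)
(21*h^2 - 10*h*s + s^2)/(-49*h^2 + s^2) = (-3*h + s)/(7*h + s)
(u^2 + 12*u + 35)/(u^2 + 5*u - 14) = (u + 5)/(u - 2)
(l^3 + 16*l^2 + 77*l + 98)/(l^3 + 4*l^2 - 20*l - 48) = (l^2 + 14*l + 49)/(l^2 + 2*l - 24)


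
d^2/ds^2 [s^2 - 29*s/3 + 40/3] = 2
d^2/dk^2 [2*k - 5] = 0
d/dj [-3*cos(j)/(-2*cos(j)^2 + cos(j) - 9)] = 3*(cos(2*j) - 8)*sin(j)/(-cos(j) + cos(2*j) + 10)^2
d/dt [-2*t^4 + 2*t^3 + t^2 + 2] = 2*t*(-4*t^2 + 3*t + 1)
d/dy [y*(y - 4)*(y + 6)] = 3*y^2 + 4*y - 24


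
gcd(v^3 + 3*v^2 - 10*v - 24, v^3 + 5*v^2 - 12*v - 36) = v^2 - v - 6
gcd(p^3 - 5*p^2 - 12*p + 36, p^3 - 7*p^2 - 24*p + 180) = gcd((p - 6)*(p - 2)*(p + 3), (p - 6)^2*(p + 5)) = p - 6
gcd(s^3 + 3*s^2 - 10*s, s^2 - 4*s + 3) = 1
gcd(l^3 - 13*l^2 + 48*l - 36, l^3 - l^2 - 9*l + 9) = l - 1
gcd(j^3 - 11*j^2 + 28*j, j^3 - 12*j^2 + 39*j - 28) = j^2 - 11*j + 28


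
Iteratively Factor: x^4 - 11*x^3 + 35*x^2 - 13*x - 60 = (x - 5)*(x^3 - 6*x^2 + 5*x + 12) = (x - 5)*(x - 3)*(x^2 - 3*x - 4) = (x - 5)*(x - 4)*(x - 3)*(x + 1)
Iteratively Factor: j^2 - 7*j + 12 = (j - 4)*(j - 3)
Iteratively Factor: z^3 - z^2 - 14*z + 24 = (z + 4)*(z^2 - 5*z + 6) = (z - 3)*(z + 4)*(z - 2)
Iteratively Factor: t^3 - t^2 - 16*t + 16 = (t + 4)*(t^2 - 5*t + 4) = (t - 1)*(t + 4)*(t - 4)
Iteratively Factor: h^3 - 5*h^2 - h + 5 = (h + 1)*(h^2 - 6*h + 5) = (h - 1)*(h + 1)*(h - 5)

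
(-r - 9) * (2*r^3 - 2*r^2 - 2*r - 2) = -2*r^4 - 16*r^3 + 20*r^2 + 20*r + 18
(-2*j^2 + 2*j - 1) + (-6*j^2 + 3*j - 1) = -8*j^2 + 5*j - 2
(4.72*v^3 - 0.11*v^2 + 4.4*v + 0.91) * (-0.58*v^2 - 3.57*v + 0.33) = -2.7376*v^5 - 16.7866*v^4 - 0.6017*v^3 - 16.2721*v^2 - 1.7967*v + 0.3003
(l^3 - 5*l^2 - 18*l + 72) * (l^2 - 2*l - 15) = l^5 - 7*l^4 - 23*l^3 + 183*l^2 + 126*l - 1080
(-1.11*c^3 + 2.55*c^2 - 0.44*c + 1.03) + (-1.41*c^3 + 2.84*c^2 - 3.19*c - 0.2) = -2.52*c^3 + 5.39*c^2 - 3.63*c + 0.83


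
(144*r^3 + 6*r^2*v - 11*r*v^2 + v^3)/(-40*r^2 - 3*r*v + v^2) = (-18*r^2 - 3*r*v + v^2)/(5*r + v)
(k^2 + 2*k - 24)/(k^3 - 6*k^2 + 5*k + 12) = (k + 6)/(k^2 - 2*k - 3)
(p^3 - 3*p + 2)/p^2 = p - 3/p + 2/p^2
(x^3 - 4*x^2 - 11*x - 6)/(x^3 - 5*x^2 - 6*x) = (x + 1)/x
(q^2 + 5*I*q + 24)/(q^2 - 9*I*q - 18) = (q + 8*I)/(q - 6*I)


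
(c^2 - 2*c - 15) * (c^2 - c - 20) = c^4 - 3*c^3 - 33*c^2 + 55*c + 300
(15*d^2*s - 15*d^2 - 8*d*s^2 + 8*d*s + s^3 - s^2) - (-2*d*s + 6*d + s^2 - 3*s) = 15*d^2*s - 15*d^2 - 8*d*s^2 + 10*d*s - 6*d + s^3 - 2*s^2 + 3*s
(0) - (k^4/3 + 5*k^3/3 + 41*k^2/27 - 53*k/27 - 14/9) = -k^4/3 - 5*k^3/3 - 41*k^2/27 + 53*k/27 + 14/9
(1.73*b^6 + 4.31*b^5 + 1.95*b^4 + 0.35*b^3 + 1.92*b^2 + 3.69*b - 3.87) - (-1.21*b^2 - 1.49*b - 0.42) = 1.73*b^6 + 4.31*b^5 + 1.95*b^4 + 0.35*b^3 + 3.13*b^2 + 5.18*b - 3.45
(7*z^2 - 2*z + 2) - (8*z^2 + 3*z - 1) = -z^2 - 5*z + 3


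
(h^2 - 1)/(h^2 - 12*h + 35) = (h^2 - 1)/(h^2 - 12*h + 35)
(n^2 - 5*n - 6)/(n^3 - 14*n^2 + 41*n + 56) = (n - 6)/(n^2 - 15*n + 56)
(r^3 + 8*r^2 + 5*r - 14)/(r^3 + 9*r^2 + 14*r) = (r - 1)/r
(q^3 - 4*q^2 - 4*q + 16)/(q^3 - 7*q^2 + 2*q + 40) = (q - 2)/(q - 5)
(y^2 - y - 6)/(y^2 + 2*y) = (y - 3)/y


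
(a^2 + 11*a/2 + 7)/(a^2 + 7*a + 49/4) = 2*(a + 2)/(2*a + 7)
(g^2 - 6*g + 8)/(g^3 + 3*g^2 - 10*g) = (g - 4)/(g*(g + 5))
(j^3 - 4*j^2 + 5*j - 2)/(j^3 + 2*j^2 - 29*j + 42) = (j^2 - 2*j + 1)/(j^2 + 4*j - 21)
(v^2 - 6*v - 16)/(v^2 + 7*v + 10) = (v - 8)/(v + 5)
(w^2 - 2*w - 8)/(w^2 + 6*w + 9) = (w^2 - 2*w - 8)/(w^2 + 6*w + 9)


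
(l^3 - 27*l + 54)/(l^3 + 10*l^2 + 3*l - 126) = (l - 3)/(l + 7)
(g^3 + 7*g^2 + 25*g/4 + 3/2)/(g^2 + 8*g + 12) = (g^2 + g + 1/4)/(g + 2)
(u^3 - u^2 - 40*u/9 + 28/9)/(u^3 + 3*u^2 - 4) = (u^2 - 3*u + 14/9)/(u^2 + u - 2)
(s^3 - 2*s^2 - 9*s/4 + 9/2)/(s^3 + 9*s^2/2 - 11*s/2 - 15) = (s - 3/2)/(s + 5)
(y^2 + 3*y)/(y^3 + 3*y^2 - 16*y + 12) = y*(y + 3)/(y^3 + 3*y^2 - 16*y + 12)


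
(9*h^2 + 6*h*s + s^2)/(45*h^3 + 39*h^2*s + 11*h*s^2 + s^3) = 1/(5*h + s)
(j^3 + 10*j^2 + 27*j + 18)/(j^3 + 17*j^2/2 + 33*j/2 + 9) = 2*(j + 3)/(2*j + 3)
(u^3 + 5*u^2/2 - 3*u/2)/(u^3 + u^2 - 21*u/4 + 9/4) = 2*u/(2*u - 3)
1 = 1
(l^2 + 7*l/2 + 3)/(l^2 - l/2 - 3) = (l + 2)/(l - 2)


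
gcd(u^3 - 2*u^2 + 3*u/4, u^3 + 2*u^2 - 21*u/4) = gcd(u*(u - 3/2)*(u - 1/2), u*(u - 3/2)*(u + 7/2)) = u^2 - 3*u/2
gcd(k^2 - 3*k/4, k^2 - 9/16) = k - 3/4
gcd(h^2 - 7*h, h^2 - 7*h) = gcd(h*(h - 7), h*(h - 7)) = h^2 - 7*h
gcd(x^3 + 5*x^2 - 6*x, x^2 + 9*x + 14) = 1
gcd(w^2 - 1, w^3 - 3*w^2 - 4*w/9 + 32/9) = w + 1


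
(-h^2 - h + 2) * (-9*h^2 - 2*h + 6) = 9*h^4 + 11*h^3 - 22*h^2 - 10*h + 12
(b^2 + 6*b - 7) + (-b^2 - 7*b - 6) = -b - 13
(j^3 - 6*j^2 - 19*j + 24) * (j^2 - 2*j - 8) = j^5 - 8*j^4 - 15*j^3 + 110*j^2 + 104*j - 192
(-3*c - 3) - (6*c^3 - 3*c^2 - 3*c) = -6*c^3 + 3*c^2 - 3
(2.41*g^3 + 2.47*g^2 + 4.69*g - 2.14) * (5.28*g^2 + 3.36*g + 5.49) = 12.7248*g^5 + 21.1392*g^4 + 46.2933*g^3 + 18.0195*g^2 + 18.5577*g - 11.7486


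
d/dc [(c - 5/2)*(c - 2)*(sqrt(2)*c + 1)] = 3*sqrt(2)*c^2 - 9*sqrt(2)*c + 2*c - 9/2 + 5*sqrt(2)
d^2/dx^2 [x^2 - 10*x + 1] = 2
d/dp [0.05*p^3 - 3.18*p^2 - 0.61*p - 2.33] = 0.15*p^2 - 6.36*p - 0.61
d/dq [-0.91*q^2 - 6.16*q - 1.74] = -1.82*q - 6.16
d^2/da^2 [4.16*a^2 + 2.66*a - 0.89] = 8.32000000000000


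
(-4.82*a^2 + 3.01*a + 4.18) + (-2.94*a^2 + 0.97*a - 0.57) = -7.76*a^2 + 3.98*a + 3.61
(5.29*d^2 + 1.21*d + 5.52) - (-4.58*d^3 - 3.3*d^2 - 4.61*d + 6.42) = 4.58*d^3 + 8.59*d^2 + 5.82*d - 0.9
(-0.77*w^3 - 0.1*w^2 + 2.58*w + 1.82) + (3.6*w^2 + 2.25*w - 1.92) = -0.77*w^3 + 3.5*w^2 + 4.83*w - 0.0999999999999999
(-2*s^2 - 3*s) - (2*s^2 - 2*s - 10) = -4*s^2 - s + 10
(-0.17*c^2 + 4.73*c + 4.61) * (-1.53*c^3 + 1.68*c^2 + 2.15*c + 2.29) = 0.2601*c^5 - 7.5225*c^4 + 0.5276*c^3 + 17.525*c^2 + 20.7432*c + 10.5569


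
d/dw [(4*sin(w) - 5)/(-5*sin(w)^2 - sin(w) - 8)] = (20*sin(w)^2 - 50*sin(w) - 37)*cos(w)/(5*sin(w)^2 + sin(w) + 8)^2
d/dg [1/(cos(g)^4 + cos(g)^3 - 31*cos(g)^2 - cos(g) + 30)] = (4*cos(g)^3 + 3*cos(g)^2 - 62*cos(g) - 1)/((cos(g) - 5)^2*(cos(g) + 6)^2*sin(g)^3)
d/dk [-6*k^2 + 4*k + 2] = 4 - 12*k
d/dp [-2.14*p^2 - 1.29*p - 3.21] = -4.28*p - 1.29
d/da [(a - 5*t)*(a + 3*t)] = 2*a - 2*t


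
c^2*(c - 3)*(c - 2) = c^4 - 5*c^3 + 6*c^2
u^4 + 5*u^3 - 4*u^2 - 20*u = u*(u - 2)*(u + 2)*(u + 5)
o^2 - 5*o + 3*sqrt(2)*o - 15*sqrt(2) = (o - 5)*(o + 3*sqrt(2))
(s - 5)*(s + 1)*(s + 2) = s^3 - 2*s^2 - 13*s - 10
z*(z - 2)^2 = z^3 - 4*z^2 + 4*z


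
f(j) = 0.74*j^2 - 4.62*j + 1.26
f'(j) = 1.48*j - 4.62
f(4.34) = -4.85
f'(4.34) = 1.80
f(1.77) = -4.60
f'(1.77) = -2.00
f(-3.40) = 25.52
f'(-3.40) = -9.65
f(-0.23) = 2.36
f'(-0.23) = -4.96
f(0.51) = -0.90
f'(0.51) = -3.87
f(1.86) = -4.77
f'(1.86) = -1.87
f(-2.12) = 14.38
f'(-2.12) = -7.76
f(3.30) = -5.93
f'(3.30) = 0.26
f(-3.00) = 21.78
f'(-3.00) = -9.06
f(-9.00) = 102.78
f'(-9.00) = -17.94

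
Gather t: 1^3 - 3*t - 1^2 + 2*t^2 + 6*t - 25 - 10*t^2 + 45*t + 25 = -8*t^2 + 48*t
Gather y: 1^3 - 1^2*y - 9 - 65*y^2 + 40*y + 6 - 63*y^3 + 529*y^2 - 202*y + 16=-63*y^3 + 464*y^2 - 163*y + 14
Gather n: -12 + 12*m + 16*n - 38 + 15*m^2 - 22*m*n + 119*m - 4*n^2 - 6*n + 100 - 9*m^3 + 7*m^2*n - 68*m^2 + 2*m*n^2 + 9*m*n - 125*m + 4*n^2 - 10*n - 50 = -9*m^3 - 53*m^2 + 2*m*n^2 + 6*m + n*(7*m^2 - 13*m)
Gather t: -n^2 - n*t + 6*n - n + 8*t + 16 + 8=-n^2 + 5*n + t*(8 - n) + 24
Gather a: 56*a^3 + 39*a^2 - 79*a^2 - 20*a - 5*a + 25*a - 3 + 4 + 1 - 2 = 56*a^3 - 40*a^2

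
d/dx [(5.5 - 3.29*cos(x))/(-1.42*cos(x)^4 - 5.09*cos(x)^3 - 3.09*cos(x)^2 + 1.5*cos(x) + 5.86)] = (14.0154*cos(x)^4 + 2.25220000000001*cos(x)^3 - 73.8189*cos(x)^2 - 33.99*cos(x) + 27.5294)*sin(x)/(2.0164*cos(x)^8 + 14.4556*cos(x)^7 + 34.6837*cos(x)^6 + 27.1962*cos(x)^5 - 22.3643*cos(x)^4 - 68.9248*cos(x)^3 - 33.9648*cos(x)^2 + 17.58*cos(x) + 34.3396)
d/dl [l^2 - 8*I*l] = 2*l - 8*I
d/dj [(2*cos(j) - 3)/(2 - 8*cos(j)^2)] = (-4*cos(j)^2 + 12*cos(j) - 1)*sin(j)/(16*cos(j)^4 - 8*cos(j)^2 + 1)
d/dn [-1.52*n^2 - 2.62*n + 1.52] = -3.04*n - 2.62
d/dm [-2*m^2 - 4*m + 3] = -4*m - 4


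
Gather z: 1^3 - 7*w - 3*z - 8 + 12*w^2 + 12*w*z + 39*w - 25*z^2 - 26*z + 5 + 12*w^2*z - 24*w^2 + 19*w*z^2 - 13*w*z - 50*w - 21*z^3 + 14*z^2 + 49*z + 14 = -12*w^2 - 18*w - 21*z^3 + z^2*(19*w - 11) + z*(12*w^2 - w + 20) + 12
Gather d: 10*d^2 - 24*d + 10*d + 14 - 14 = 10*d^2 - 14*d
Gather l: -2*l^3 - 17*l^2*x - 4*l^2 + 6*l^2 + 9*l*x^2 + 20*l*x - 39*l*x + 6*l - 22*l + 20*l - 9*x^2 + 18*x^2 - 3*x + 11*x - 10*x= -2*l^3 + l^2*(2 - 17*x) + l*(9*x^2 - 19*x + 4) + 9*x^2 - 2*x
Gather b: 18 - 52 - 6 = -40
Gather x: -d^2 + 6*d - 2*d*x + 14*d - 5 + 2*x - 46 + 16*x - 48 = -d^2 + 20*d + x*(18 - 2*d) - 99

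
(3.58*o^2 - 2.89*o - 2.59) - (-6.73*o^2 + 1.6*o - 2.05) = 10.31*o^2 - 4.49*o - 0.54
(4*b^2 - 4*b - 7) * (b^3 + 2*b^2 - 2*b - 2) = 4*b^5 + 4*b^4 - 23*b^3 - 14*b^2 + 22*b + 14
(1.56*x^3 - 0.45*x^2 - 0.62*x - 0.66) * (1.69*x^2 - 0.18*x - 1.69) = 2.6364*x^5 - 1.0413*x^4 - 3.6032*x^3 - 0.2433*x^2 + 1.1666*x + 1.1154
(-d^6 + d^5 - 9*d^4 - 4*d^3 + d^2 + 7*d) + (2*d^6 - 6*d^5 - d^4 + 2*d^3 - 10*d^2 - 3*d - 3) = d^6 - 5*d^5 - 10*d^4 - 2*d^3 - 9*d^2 + 4*d - 3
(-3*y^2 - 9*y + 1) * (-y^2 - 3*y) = 3*y^4 + 18*y^3 + 26*y^2 - 3*y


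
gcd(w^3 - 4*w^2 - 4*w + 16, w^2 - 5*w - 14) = w + 2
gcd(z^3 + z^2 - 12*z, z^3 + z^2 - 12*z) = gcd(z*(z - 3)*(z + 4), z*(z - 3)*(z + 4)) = z^3 + z^2 - 12*z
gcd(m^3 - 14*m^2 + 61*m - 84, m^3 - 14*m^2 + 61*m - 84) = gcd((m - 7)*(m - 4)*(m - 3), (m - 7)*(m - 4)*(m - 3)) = m^3 - 14*m^2 + 61*m - 84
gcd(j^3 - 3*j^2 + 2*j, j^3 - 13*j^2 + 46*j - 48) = j - 2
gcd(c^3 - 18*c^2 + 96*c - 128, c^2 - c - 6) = 1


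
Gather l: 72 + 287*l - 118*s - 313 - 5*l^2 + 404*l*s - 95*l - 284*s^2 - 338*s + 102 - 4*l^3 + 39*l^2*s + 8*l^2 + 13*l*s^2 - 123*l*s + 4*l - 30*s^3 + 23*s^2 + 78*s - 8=-4*l^3 + l^2*(39*s + 3) + l*(13*s^2 + 281*s + 196) - 30*s^3 - 261*s^2 - 378*s - 147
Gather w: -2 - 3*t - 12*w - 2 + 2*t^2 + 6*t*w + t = 2*t^2 - 2*t + w*(6*t - 12) - 4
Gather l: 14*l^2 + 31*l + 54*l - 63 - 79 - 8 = 14*l^2 + 85*l - 150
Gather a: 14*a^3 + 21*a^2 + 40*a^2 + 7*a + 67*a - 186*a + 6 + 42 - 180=14*a^3 + 61*a^2 - 112*a - 132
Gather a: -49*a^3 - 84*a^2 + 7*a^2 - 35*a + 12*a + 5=-49*a^3 - 77*a^2 - 23*a + 5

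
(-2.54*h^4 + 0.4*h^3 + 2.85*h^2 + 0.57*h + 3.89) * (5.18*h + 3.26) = -13.1572*h^5 - 6.2084*h^4 + 16.067*h^3 + 12.2436*h^2 + 22.0084*h + 12.6814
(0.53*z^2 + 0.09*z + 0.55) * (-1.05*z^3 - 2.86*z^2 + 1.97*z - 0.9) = -0.5565*z^5 - 1.6103*z^4 + 0.2092*z^3 - 1.8727*z^2 + 1.0025*z - 0.495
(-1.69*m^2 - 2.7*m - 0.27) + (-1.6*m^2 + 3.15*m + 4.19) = -3.29*m^2 + 0.45*m + 3.92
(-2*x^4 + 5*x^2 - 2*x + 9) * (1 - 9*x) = 18*x^5 - 2*x^4 - 45*x^3 + 23*x^2 - 83*x + 9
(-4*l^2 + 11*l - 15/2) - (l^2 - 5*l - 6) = -5*l^2 + 16*l - 3/2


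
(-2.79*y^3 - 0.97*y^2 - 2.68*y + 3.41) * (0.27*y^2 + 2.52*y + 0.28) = -0.7533*y^5 - 7.2927*y^4 - 3.9492*y^3 - 6.1045*y^2 + 7.8428*y + 0.9548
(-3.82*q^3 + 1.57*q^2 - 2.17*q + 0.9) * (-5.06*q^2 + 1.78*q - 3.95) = 19.3292*q^5 - 14.7438*q^4 + 28.8638*q^3 - 14.6181*q^2 + 10.1735*q - 3.555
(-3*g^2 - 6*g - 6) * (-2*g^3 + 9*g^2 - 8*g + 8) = 6*g^5 - 15*g^4 - 18*g^3 - 30*g^2 - 48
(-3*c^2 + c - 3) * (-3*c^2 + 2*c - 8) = 9*c^4 - 9*c^3 + 35*c^2 - 14*c + 24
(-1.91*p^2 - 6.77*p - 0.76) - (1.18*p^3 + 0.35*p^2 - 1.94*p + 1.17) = -1.18*p^3 - 2.26*p^2 - 4.83*p - 1.93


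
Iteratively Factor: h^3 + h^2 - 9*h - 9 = (h + 1)*(h^2 - 9) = (h + 1)*(h + 3)*(h - 3)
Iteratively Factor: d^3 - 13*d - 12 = (d + 1)*(d^2 - d - 12) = (d + 1)*(d + 3)*(d - 4)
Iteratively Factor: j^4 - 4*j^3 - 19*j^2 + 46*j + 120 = (j + 3)*(j^3 - 7*j^2 + 2*j + 40) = (j + 2)*(j + 3)*(j^2 - 9*j + 20) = (j - 4)*(j + 2)*(j + 3)*(j - 5)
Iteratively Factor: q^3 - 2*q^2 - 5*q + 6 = (q + 2)*(q^2 - 4*q + 3) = (q - 1)*(q + 2)*(q - 3)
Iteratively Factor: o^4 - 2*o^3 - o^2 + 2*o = (o - 2)*(o^3 - o) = (o - 2)*(o - 1)*(o^2 + o) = o*(o - 2)*(o - 1)*(o + 1)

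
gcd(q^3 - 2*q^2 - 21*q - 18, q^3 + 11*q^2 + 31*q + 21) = q^2 + 4*q + 3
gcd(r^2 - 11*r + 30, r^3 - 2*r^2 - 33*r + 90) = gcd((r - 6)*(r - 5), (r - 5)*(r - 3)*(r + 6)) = r - 5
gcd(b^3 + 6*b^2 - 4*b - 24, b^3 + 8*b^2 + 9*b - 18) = b + 6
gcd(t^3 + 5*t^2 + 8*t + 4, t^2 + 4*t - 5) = 1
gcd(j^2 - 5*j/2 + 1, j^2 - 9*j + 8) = 1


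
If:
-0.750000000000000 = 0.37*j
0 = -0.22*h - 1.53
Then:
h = -6.95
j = -2.03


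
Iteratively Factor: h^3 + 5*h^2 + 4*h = (h + 4)*(h^2 + h) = h*(h + 4)*(h + 1)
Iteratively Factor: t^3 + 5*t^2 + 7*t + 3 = (t + 1)*(t^2 + 4*t + 3) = (t + 1)^2*(t + 3)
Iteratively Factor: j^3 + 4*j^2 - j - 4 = (j + 4)*(j^2 - 1) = (j + 1)*(j + 4)*(j - 1)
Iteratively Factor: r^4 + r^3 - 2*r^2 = (r + 2)*(r^3 - r^2) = r*(r + 2)*(r^2 - r) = r^2*(r + 2)*(r - 1)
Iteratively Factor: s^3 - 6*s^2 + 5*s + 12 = (s + 1)*(s^2 - 7*s + 12) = (s - 4)*(s + 1)*(s - 3)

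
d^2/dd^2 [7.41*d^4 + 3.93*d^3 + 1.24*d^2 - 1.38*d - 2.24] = 88.92*d^2 + 23.58*d + 2.48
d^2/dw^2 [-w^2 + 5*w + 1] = -2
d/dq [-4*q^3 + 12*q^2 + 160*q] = -12*q^2 + 24*q + 160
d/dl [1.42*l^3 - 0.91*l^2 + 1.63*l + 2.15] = 4.26*l^2 - 1.82*l + 1.63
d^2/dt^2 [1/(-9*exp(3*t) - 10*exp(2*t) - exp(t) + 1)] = (-2*(27*exp(2*t) + 20*exp(t) + 1)^2*exp(t) + (81*exp(2*t) + 40*exp(t) + 1)*(9*exp(3*t) + 10*exp(2*t) + exp(t) - 1))*exp(t)/(9*exp(3*t) + 10*exp(2*t) + exp(t) - 1)^3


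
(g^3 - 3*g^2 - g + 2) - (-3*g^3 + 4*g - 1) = 4*g^3 - 3*g^2 - 5*g + 3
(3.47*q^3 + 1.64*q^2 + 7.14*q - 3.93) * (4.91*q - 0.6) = 17.0377*q^4 + 5.9704*q^3 + 34.0734*q^2 - 23.5803*q + 2.358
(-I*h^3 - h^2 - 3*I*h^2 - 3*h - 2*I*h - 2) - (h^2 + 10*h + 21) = -I*h^3 - 2*h^2 - 3*I*h^2 - 13*h - 2*I*h - 23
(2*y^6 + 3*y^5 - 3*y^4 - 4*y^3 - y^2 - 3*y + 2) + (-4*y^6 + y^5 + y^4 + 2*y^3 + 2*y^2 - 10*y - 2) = -2*y^6 + 4*y^5 - 2*y^4 - 2*y^3 + y^2 - 13*y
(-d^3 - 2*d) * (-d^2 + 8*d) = d^5 - 8*d^4 + 2*d^3 - 16*d^2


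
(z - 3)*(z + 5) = z^2 + 2*z - 15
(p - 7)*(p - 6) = p^2 - 13*p + 42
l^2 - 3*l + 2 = (l - 2)*(l - 1)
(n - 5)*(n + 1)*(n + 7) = n^3 + 3*n^2 - 33*n - 35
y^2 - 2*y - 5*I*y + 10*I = (y - 2)*(y - 5*I)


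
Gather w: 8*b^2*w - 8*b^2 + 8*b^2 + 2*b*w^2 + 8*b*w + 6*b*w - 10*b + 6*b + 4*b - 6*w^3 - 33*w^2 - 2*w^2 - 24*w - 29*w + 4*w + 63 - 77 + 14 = -6*w^3 + w^2*(2*b - 35) + w*(8*b^2 + 14*b - 49)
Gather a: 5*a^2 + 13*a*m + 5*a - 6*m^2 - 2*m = 5*a^2 + a*(13*m + 5) - 6*m^2 - 2*m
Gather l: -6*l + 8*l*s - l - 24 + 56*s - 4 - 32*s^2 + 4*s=l*(8*s - 7) - 32*s^2 + 60*s - 28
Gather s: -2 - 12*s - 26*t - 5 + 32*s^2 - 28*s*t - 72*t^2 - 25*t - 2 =32*s^2 + s*(-28*t - 12) - 72*t^2 - 51*t - 9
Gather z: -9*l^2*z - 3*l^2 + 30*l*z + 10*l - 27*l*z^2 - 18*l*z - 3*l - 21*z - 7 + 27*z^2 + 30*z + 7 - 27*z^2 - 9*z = -3*l^2 - 27*l*z^2 + 7*l + z*(-9*l^2 + 12*l)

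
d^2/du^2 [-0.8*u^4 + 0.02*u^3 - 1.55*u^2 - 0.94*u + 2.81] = -9.6*u^2 + 0.12*u - 3.1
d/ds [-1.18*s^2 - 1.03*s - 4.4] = -2.36*s - 1.03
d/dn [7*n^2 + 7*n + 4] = 14*n + 7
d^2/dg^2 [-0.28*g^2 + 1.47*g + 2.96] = -0.560000000000000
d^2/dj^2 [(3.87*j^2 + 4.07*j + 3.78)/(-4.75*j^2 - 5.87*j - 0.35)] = (32.1518000000001*j^3 - 473.11425*j^2 - 591.77685*j - 232.150184)/(107.171875*j^6 + 397.325625*j^5 + 514.70145*j^4 + 260.815253*j^3 + 37.92537*j^2 + 2.157225*j + 0.042875)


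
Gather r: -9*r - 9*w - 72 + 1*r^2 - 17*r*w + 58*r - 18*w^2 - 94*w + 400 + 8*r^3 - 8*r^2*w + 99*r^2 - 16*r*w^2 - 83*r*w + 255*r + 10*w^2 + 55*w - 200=8*r^3 + r^2*(100 - 8*w) + r*(-16*w^2 - 100*w + 304) - 8*w^2 - 48*w + 128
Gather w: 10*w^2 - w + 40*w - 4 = 10*w^2 + 39*w - 4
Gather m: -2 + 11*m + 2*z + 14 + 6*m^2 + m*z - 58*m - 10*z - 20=6*m^2 + m*(z - 47) - 8*z - 8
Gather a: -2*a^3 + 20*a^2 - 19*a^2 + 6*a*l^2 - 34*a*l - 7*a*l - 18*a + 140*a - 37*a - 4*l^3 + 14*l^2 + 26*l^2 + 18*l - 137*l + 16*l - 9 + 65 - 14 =-2*a^3 + a^2 + a*(6*l^2 - 41*l + 85) - 4*l^3 + 40*l^2 - 103*l + 42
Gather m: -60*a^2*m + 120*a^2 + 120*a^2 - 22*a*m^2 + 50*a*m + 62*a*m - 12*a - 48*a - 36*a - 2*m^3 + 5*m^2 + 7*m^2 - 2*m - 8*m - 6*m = 240*a^2 - 96*a - 2*m^3 + m^2*(12 - 22*a) + m*(-60*a^2 + 112*a - 16)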